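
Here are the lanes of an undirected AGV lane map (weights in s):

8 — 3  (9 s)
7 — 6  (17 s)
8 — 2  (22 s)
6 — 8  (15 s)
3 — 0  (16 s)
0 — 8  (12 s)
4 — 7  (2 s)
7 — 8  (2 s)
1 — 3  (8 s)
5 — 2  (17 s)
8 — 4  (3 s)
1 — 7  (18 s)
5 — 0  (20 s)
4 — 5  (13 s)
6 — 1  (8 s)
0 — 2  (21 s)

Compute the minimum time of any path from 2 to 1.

39 s

Compare a few routes:
2 - 8 - 7 - 1: 22+2+18 = 42
2 - 8 - 3 - 1: 22+9+8 = 39
The minimum is 39 s via 2 - 8 - 3 - 1.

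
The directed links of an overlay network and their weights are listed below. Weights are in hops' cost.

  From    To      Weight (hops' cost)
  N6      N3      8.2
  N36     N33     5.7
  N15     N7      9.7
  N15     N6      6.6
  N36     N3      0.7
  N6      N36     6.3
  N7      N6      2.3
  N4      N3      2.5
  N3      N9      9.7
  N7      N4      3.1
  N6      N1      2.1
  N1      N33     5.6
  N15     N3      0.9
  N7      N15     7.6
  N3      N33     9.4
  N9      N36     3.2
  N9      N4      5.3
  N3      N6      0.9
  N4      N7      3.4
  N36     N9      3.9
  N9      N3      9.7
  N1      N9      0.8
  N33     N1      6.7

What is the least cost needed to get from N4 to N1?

Compare a few routes:
N4 → N7 → N6 → N1: 3.4+2.3+2.1 = 7.8
N4 → N3 → N6 → N1: 2.5+0.9+2.1 = 5.5
The minimum is 5.5 hops' cost via N4 → N3 → N6 → N1.

5.5 hops' cost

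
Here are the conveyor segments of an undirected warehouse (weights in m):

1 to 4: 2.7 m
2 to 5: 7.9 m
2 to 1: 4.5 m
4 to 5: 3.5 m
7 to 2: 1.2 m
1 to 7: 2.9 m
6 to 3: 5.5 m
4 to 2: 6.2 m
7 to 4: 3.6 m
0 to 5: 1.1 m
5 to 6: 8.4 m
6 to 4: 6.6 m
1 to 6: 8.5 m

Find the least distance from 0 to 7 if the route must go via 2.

10.2 m

Best 0 to 2: 0–5–2 costing 9
Best 2 to 7: 2–7 costing 1.2
Total via 2: 9 + 1.2 = 10.2 m.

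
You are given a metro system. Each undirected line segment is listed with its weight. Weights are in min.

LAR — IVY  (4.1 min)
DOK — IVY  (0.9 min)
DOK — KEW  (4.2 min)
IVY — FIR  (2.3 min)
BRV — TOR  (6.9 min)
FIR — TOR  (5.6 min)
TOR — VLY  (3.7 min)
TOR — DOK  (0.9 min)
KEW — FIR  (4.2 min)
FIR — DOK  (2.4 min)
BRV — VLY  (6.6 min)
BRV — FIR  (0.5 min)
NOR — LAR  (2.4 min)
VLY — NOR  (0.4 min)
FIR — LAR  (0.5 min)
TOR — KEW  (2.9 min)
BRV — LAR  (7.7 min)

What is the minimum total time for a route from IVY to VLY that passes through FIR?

Best IVY to FIR: IVY → FIR costing 2.3
Shortest FIR→VLY: FIR → LAR → NOR → VLY = 3.3
Total via FIR: 2.3 + 3.3 = 5.6 min.

5.6 min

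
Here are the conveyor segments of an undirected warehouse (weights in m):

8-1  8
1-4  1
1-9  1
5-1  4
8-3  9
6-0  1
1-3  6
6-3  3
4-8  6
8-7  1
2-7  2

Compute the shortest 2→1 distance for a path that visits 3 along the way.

Best 2 to 3: 2 → 7 → 8 → 3 costing 12
Shortest 3→1: 3 → 1 = 6
Total via 3: 12 + 6 = 18 m.

18 m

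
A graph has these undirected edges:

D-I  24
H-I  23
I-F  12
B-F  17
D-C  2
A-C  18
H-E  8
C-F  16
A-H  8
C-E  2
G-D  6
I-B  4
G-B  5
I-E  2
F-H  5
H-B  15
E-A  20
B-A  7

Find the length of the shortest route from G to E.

10

Settle nodes by increasing distance from G:
G: 0
B: 5  (via G)
D: 6  (via G)
C: 8  (via D)
I: 9  (via B)
E: 10  (via C)
Shortest route: G → D → C → E = 10.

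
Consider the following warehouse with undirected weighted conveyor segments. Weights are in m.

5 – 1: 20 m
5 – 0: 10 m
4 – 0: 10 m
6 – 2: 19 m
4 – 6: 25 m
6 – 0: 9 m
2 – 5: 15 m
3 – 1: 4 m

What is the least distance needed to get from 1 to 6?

39 m

Compare a few routes:
1 → 5 → 0 → 4 → 6: 20+10+10+25 = 65
1 → 5 → 0 → 6: 20+10+9 = 39
1 → 5 → 2 → 6: 20+15+19 = 54
The minimum is 39 m via 1 → 5 → 0 → 6.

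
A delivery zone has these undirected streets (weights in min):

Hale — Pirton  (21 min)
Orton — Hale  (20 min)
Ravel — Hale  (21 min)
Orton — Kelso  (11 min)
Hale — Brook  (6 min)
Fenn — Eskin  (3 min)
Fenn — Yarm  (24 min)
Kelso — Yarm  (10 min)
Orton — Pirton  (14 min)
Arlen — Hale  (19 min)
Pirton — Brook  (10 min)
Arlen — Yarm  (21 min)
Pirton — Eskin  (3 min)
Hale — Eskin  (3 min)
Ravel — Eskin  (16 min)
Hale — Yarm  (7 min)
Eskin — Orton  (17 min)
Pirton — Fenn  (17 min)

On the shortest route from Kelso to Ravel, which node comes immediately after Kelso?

Yarm

Enumerating some paths:
Kelso → Yarm → Hale → Eskin → Ravel: 10+7+3+16 = 36
Kelso → Yarm → Hale → Ravel: 10+7+21 = 38
The minimum is 36 min via Kelso → Yarm → Hale → Eskin → Ravel.
So from Kelso the first move is to Yarm.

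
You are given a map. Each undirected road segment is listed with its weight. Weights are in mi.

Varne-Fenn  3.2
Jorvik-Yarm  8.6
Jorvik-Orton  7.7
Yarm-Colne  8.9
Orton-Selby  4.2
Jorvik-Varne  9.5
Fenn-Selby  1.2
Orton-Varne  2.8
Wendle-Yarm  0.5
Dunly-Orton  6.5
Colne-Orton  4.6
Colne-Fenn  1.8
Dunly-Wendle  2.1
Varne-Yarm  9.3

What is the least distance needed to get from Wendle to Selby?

12.4 mi

Compare a few routes:
Wendle - Yarm - Colne - Fenn - Selby: 0.5+8.9+1.8+1.2 = 12.4
Wendle - Yarm - Varne - Fenn - Selby: 0.5+9.3+3.2+1.2 = 14.2
Wendle - Dunly - Orton - Selby: 2.1+6.5+4.2 = 12.8
Wendle - Dunly - Orton - Varne - Fenn - Selby: 2.1+6.5+2.8+3.2+1.2 = 15.8
Cheapest is Wendle - Yarm - Colne - Fenn - Selby at 12.4 mi.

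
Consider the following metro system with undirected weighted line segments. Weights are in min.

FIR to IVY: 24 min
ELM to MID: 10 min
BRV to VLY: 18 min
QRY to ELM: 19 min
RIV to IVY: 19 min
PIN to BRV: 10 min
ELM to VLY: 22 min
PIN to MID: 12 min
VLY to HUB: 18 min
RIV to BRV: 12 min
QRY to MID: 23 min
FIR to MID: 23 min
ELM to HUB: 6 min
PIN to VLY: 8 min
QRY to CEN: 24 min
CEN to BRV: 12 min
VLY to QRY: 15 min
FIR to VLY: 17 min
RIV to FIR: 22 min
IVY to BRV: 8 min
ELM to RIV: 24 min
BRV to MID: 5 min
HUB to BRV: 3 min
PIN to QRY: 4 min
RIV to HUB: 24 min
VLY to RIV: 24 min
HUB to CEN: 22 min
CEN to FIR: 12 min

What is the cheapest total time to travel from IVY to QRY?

Settle nodes by increasing distance from IVY:
IVY: 0
BRV: 8  (via IVY)
HUB: 11  (via BRV)
MID: 13  (via BRV)
ELM: 17  (via HUB)
PIN: 18  (via BRV)
RIV: 19  (via IVY)
CEN: 20  (via BRV)
QRY: 22  (via PIN)
Shortest route: IVY–BRV–PIN–QRY = 22 min.

22 min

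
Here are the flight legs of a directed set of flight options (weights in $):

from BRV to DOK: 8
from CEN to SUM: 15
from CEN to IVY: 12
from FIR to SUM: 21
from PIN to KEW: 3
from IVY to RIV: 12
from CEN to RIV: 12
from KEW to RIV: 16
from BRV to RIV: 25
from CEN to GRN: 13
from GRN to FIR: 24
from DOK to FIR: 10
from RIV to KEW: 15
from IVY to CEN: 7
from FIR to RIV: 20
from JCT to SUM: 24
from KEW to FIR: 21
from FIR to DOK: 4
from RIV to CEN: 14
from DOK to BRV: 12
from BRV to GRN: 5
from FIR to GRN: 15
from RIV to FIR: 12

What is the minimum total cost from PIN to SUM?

Enumerating some paths:
PIN–KEW–RIV–CEN–SUM: 3+16+14+15 = 48
PIN–KEW–FIR–SUM: 3+21+21 = 45
The minimum is $45 via PIN–KEW–FIR–SUM.

$45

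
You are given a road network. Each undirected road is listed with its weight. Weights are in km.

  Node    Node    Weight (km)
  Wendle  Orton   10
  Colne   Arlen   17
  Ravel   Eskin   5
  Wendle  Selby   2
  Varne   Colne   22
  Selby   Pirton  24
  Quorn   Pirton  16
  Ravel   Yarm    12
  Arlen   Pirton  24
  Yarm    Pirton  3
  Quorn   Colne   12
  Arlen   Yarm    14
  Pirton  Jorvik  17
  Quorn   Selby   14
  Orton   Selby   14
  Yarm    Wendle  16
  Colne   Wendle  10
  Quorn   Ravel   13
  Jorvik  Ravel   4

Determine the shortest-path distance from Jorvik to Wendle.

Settle nodes by increasing distance from Jorvik:
Jorvik: 0
Ravel: 4  (via Jorvik)
Eskin: 9  (via Ravel)
Yarm: 16  (via Ravel)
Quorn: 17  (via Ravel)
Pirton: 17  (via Jorvik)
Colne: 29  (via Quorn)
Arlen: 30  (via Yarm)
Selby: 31  (via Quorn)
Wendle: 32  (via Yarm)
Shortest route: Jorvik–Ravel–Yarm–Wendle = 32 km.

32 km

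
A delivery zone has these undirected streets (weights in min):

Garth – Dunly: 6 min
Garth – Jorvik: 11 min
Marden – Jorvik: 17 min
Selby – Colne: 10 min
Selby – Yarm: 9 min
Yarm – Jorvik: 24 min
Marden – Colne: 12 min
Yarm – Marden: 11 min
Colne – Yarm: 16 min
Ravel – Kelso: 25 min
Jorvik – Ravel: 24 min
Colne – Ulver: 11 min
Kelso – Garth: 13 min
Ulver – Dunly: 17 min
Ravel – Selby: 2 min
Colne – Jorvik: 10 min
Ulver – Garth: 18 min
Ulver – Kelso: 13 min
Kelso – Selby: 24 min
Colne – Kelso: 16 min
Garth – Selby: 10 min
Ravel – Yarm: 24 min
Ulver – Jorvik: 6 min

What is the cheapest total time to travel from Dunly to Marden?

34 min

Candidate routes:
Dunly - Garth - Jorvik - Marden: 6+11+17 = 34
Dunly - Garth - Selby - Yarm - Marden: 6+10+9+11 = 36
The minimum is 34 min via Dunly - Garth - Jorvik - Marden.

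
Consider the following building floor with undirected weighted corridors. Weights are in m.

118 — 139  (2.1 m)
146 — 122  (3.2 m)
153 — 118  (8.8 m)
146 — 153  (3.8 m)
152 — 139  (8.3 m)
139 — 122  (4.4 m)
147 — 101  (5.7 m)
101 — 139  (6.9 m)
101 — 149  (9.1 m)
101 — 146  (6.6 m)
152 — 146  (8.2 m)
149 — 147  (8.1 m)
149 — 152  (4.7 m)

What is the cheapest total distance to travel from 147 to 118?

14.7 m

Candidate routes:
147–101–139–118: 5.7+6.9+2.1 = 14.7
147–101–146–122–139–118: 5.7+6.6+3.2+4.4+2.1 = 22
The minimum is 14.7 m via 147–101–139–118.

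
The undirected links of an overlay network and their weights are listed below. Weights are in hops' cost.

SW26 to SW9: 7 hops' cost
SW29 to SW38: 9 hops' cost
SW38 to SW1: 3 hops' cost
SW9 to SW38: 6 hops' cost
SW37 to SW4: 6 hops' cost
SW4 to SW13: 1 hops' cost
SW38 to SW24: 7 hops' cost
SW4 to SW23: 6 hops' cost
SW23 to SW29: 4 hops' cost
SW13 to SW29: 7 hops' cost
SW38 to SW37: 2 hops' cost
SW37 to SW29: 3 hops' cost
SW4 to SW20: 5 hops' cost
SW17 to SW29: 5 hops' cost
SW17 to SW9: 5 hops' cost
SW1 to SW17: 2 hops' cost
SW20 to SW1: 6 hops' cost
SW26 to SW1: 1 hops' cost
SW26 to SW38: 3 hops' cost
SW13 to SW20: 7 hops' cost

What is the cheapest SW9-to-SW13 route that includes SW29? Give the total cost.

Shortest SW9→SW29: SW9 → SW17 → SW29 = 10
Best SW29 to SW13: SW29 → SW13 costing 7
Total via SW29: 10 + 7 = 17 hops' cost.

17 hops' cost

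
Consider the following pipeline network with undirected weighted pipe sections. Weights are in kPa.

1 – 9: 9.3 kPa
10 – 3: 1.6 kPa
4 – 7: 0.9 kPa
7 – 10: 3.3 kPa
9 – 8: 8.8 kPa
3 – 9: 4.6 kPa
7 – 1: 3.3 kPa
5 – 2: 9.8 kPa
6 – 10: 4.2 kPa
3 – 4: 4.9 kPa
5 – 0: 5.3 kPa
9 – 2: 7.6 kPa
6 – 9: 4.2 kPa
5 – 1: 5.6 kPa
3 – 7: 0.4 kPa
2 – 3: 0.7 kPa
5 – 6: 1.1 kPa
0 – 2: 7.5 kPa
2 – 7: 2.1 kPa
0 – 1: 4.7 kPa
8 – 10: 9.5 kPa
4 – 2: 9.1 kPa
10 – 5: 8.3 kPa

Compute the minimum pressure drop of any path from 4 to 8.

12.4 kPa

Compare a few routes:
4 - 7 - 10 - 8: 0.9+3.3+9.5 = 13.7
4 - 7 - 3 - 10 - 8: 0.9+0.4+1.6+9.5 = 12.4
The minimum is 12.4 kPa via 4 - 7 - 3 - 10 - 8.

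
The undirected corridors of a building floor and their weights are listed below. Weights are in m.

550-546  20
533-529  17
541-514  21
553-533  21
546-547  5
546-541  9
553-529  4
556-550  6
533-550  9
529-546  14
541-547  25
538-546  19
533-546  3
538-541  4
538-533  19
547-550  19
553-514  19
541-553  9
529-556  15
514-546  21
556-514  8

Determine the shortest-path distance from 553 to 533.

Running Dijkstra from 553:
553: 0
529: 4  (via 553)
541: 9  (via 553)
538: 13  (via 541)
546: 18  (via 529)
514: 19  (via 553)
556: 19  (via 529)
533: 21  (via 553)
Shortest route: 553–533 = 21 m.

21 m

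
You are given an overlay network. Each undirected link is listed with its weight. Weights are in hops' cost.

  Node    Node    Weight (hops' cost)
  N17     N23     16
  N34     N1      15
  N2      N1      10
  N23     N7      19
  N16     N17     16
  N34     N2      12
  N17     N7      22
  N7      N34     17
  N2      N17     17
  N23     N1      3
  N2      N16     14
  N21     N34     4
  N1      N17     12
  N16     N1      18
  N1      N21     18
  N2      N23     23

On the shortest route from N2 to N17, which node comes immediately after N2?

N17

Enumerating some paths:
N2–N17: 17 = 17
N2–N1–N17: 10+12 = 22
N2–N16–N17: 14+16 = 30
N2–N1–N23–N17: 10+3+16 = 29
Cheapest is N2–N17 at 17 hops' cost.
So from N2 the first move is to N17.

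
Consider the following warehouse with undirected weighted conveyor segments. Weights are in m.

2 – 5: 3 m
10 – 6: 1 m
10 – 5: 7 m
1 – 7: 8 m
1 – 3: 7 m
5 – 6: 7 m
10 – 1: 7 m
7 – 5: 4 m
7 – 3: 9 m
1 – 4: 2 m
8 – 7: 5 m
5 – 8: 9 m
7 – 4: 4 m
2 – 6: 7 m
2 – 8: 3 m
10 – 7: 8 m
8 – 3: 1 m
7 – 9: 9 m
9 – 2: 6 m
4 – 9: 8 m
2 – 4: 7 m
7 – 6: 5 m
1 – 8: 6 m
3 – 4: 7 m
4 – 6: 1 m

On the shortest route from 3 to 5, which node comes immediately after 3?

8

Candidate routes:
3 → 8 → 7 → 5: 1+5+4 = 10
3 → 8 → 5: 1+9 = 10
3 → 8 → 2 → 5: 1+3+3 = 7
The minimum is 7 m via 3 → 8 → 2 → 5.
So from 3 the first move is to 8.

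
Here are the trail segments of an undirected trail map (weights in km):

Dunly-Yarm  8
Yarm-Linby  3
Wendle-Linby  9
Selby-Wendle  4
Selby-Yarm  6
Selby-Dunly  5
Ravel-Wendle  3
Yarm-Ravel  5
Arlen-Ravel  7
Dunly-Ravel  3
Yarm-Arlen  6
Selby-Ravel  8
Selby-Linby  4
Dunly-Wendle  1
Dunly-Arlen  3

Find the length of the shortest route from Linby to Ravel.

8 km

Compare a few routes:
Linby - Wendle - Ravel: 9+3 = 12
Linby - Yarm - Ravel: 3+5 = 8
Linby - Selby - Wendle - Ravel: 4+4+3 = 11
Cheapest is Linby - Yarm - Ravel at 8 km.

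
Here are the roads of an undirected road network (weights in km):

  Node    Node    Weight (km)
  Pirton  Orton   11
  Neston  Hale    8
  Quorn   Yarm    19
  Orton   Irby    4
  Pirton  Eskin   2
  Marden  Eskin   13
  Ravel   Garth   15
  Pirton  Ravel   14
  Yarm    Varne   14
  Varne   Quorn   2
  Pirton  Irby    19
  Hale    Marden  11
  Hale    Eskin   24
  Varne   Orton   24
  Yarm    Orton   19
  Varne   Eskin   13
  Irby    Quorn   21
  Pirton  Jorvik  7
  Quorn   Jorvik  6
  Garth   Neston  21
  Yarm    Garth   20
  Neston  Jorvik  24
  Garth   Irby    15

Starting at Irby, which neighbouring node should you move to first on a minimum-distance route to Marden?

Compare a few routes:
Irby–Orton–Pirton–Eskin–Marden: 4+11+2+13 = 30
Irby–Pirton–Eskin–Marden: 19+2+13 = 34
The minimum is 30 km via Irby–Orton–Pirton–Eskin–Marden.
So from Irby the first move is to Orton.

Orton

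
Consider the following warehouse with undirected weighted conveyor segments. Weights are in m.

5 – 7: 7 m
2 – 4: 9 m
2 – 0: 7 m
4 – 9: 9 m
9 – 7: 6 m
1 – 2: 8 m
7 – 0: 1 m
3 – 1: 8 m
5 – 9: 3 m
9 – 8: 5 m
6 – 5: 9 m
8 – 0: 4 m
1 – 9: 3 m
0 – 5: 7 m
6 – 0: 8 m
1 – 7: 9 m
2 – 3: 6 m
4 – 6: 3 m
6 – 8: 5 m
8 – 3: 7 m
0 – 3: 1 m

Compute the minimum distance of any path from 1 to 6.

13 m

Candidate routes:
1 - 9 - 5 - 6: 3+3+9 = 15
1 - 9 - 4 - 6: 3+9+3 = 15
1 - 9 - 8 - 6: 3+5+5 = 13
Cheapest is 1 - 9 - 8 - 6 at 13 m.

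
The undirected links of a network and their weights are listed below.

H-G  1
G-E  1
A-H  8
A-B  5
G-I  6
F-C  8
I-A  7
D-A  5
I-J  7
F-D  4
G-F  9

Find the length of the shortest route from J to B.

Shortest distances from J:
J: 0
I: 7  (via J)
G: 13  (via I)
A: 14  (via I)
E: 14  (via G)
H: 14  (via G)
B: 19  (via A)
Shortest route: J–I–A–B = 19.

19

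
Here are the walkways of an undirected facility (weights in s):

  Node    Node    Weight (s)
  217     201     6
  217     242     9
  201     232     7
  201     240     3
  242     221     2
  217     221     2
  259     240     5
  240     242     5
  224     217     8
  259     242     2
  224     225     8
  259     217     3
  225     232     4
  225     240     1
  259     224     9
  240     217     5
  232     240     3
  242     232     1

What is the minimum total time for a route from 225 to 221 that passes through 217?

8 s

Best 225 to 217: 225–240–217 costing 6
Shortest 217→221: 217–221 = 2
Total via 217: 6 + 2 = 8 s.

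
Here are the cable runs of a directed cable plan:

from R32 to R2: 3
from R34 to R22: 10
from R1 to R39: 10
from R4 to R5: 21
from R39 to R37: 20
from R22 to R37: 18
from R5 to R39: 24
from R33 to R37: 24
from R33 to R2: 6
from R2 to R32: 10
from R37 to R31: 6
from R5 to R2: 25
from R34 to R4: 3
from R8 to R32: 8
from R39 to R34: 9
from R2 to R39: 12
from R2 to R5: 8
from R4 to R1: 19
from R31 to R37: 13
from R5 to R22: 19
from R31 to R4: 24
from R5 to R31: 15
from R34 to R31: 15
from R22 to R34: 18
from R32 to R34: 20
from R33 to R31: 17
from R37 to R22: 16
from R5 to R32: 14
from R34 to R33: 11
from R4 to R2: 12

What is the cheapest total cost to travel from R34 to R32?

25

Compare a few routes:
R34 → R4 → R2 → R32: 3+12+10 = 25
R34 → R33 → R2 → R32: 11+6+10 = 27
The minimum is 25 via R34 → R4 → R2 → R32.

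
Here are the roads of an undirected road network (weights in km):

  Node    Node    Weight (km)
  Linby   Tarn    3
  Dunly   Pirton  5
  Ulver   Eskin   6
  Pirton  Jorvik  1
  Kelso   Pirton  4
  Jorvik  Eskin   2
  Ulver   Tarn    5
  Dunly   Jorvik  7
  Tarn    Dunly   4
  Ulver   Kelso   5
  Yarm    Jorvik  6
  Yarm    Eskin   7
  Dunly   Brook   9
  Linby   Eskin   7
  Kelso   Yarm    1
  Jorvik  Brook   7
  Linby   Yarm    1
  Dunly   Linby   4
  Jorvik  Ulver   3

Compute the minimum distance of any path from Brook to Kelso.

Shortest distances from Brook:
Brook: 0
Jorvik: 7  (via Brook)
Pirton: 8  (via Jorvik)
Eskin: 9  (via Jorvik)
Dunly: 9  (via Brook)
Ulver: 10  (via Jorvik)
Kelso: 12  (via Pirton)
Shortest route: Brook–Jorvik–Pirton–Kelso = 12 km.

12 km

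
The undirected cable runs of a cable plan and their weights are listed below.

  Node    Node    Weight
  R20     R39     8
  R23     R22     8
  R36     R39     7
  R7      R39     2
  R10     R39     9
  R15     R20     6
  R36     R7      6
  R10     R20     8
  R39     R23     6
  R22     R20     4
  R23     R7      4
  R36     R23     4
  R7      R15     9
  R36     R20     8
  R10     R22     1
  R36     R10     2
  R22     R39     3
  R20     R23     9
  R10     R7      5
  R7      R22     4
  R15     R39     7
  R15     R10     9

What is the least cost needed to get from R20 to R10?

Running Dijkstra from R20:
R20: 0
R22: 4  (via R20)
R10: 5  (via R22)
Shortest route: R20–R22–R10 = 5.

5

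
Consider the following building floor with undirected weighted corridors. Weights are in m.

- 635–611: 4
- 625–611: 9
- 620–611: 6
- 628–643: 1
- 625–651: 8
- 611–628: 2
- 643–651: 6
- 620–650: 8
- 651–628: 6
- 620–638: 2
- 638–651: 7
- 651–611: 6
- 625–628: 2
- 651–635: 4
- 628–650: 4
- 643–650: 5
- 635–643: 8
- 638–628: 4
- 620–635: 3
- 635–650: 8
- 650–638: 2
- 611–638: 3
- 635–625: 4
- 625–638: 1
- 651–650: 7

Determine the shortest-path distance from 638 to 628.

3 m

Shortest distances from 638:
638: 0
625: 1  (via 638)
620: 2  (via 638)
650: 2  (via 638)
611: 3  (via 638)
628: 3  (via 625)
Shortest route: 638 → 625 → 628 = 3 m.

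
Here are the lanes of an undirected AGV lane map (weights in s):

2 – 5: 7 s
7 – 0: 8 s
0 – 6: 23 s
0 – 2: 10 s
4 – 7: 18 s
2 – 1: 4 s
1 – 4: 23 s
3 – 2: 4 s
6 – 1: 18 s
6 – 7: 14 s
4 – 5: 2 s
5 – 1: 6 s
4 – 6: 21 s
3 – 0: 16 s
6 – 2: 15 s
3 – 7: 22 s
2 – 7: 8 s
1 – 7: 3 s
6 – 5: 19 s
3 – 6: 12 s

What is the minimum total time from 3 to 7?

11 s

Shortest distances from 3:
3: 0
2: 4  (via 3)
1: 8  (via 2)
5: 11  (via 2)
7: 11  (via 1)
Shortest route: 3–2–1–7 = 11 s.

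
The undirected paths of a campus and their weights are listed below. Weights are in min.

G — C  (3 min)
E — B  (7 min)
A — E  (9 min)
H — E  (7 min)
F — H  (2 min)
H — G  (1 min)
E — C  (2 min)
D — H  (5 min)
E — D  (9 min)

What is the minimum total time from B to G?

12 min

Running Dijkstra from B:
B: 0
E: 7  (via B)
C: 9  (via E)
G: 12  (via C)
Shortest route: B–E–C–G = 12 min.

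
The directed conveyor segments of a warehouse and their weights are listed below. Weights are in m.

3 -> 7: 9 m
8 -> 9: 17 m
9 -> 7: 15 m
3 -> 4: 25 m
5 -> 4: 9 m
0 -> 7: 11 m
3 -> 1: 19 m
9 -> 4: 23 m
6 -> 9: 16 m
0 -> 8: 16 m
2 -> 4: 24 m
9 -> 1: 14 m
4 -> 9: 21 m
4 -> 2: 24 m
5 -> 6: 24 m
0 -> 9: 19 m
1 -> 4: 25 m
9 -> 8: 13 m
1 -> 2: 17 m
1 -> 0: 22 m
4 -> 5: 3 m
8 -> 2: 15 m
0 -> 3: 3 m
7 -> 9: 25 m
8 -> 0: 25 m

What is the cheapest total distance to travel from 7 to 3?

Candidate routes:
7–9–8–0–3: 25+13+25+3 = 66
7–9–1–0–3: 25+14+22+3 = 64
Cheapest is 7–9–1–0–3 at 64 m.

64 m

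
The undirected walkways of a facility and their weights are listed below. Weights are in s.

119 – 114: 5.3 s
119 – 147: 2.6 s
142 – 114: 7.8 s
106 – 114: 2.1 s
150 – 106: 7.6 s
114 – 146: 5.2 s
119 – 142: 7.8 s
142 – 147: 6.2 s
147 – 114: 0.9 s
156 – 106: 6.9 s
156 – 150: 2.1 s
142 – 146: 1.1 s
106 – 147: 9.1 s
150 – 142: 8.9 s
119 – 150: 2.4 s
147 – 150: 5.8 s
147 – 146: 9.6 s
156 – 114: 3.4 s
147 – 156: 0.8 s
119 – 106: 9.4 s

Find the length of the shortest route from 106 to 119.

Running Dijkstra from 106:
106: 0
114: 2.1  (via 106)
147: 3  (via 114)
156: 3.8  (via 147)
119: 5.6  (via 147)
Shortest route: 106–114–147–119 = 5.6 s.

5.6 s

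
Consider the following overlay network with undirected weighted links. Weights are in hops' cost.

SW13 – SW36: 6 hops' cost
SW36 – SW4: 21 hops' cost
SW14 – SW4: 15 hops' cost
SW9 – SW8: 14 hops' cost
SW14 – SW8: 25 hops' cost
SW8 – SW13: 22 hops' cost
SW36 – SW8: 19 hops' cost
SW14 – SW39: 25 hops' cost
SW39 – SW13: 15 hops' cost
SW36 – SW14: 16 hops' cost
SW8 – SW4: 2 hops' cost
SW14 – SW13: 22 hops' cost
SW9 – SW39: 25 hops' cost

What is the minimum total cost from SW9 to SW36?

Settle nodes by increasing distance from SW9:
SW9: 0
SW8: 14  (via SW9)
SW4: 16  (via SW8)
SW39: 25  (via SW9)
SW14: 31  (via SW4)
SW36: 33  (via SW8)
Shortest route: SW9 → SW8 → SW36 = 33 hops' cost.

33 hops' cost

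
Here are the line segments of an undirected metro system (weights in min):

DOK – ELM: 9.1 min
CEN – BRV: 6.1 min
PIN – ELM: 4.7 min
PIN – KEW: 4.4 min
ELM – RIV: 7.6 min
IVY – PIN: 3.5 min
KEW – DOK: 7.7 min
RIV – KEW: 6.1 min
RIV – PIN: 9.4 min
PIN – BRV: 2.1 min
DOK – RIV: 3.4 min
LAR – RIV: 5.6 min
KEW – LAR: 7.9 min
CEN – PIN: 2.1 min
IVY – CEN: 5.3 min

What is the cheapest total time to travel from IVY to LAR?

15.8 min

Settle nodes by increasing distance from IVY:
IVY: 0
PIN: 3.5  (via IVY)
CEN: 5.3  (via IVY)
BRV: 5.6  (via PIN)
KEW: 7.9  (via PIN)
ELM: 8.2  (via PIN)
RIV: 12.9  (via PIN)
DOK: 15.6  (via KEW)
LAR: 15.8  (via KEW)
Shortest route: IVY → PIN → KEW → LAR = 15.8 min.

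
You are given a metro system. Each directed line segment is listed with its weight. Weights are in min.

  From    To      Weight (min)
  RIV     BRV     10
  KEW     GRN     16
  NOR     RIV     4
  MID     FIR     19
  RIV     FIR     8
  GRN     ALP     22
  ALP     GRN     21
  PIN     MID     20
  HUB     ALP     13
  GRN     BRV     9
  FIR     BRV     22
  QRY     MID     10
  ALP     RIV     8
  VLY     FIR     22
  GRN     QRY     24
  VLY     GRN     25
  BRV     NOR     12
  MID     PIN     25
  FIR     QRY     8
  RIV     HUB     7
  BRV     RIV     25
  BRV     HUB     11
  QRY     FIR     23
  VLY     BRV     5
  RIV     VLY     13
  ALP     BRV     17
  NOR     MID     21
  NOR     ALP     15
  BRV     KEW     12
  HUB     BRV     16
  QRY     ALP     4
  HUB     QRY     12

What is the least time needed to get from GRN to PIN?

Shortest distances from GRN:
GRN: 0
BRV: 9  (via GRN)
HUB: 20  (via BRV)
NOR: 21  (via BRV)
KEW: 21  (via BRV)
ALP: 22  (via GRN)
QRY: 24  (via GRN)
RIV: 25  (via NOR)
FIR: 33  (via RIV)
MID: 34  (via QRY)
VLY: 38  (via RIV)
PIN: 59  (via MID)
Shortest route: GRN → QRY → MID → PIN = 59 min.

59 min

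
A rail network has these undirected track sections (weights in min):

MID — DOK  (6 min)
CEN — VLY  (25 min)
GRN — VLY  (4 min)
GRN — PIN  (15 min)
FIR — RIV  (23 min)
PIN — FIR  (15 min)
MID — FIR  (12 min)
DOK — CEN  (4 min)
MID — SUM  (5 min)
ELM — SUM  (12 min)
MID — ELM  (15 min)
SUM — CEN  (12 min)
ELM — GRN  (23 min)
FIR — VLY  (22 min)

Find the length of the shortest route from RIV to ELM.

50 min

Enumerating some paths:
RIV–FIR–MID–SUM–ELM: 23+12+5+12 = 52
RIV–FIR–MID–DOK–CEN–SUM–ELM: 23+12+6+4+12+12 = 69
RIV–FIR–MID–ELM: 23+12+15 = 50
Cheapest is RIV–FIR–MID–ELM at 50 min.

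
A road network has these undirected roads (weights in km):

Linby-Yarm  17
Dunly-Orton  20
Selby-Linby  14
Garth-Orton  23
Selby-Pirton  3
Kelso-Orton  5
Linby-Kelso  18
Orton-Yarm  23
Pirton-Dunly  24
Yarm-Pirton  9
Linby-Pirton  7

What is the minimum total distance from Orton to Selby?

33 km

Shortest distances from Orton:
Orton: 0
Kelso: 5  (via Orton)
Dunly: 20  (via Orton)
Linby: 23  (via Kelso)
Yarm: 23  (via Orton)
Garth: 23  (via Orton)
Pirton: 30  (via Linby)
Selby: 33  (via Pirton)
Shortest route: Orton → Kelso → Linby → Pirton → Selby = 33 km.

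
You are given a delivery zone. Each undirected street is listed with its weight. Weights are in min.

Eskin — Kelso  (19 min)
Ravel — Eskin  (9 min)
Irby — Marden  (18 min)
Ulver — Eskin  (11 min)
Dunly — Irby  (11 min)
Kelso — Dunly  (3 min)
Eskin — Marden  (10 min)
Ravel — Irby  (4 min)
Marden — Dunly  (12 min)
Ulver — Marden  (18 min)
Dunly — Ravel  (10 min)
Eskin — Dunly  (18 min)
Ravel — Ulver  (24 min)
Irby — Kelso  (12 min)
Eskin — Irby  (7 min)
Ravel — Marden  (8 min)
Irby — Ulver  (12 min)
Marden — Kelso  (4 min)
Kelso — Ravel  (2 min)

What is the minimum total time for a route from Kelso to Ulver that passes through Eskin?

Shortest Kelso→Eskin: Kelso → Ravel → Eskin = 11
Shortest Eskin→Ulver: Eskin → Ulver = 11
Total via Eskin: 11 + 11 = 22 min.

22 min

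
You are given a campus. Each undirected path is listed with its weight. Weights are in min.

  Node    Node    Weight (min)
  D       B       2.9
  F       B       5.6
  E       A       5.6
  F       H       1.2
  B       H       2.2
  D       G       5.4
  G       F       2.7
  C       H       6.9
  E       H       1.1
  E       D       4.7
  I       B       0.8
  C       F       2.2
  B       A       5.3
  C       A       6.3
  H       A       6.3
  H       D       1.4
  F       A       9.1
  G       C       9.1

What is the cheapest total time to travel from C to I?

6.4 min

Shortest distances from C:
C: 0
F: 2.2  (via C)
H: 3.4  (via F)
E: 4.5  (via H)
D: 4.8  (via H)
G: 4.9  (via F)
B: 5.6  (via H)
A: 6.3  (via C)
I: 6.4  (via B)
Shortest route: C–F–H–B–I = 6.4 min.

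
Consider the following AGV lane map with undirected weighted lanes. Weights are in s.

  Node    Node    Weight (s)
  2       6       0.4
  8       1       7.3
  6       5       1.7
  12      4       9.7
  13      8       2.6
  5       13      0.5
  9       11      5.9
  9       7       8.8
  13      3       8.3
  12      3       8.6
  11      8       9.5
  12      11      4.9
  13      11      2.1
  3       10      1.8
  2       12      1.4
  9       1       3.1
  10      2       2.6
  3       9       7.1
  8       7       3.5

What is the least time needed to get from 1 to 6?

12.1 s

Enumerating some paths:
1 - 9 - 3 - 10 - 2 - 6: 3.1+7.1+1.8+2.6+0.4 = 15
1 - 9 - 11 - 13 - 5 - 6: 3.1+5.9+2.1+0.5+1.7 = 13.3
1 - 9 - 11 - 12 - 2 - 6: 3.1+5.9+4.9+1.4+0.4 = 15.7
1 - 8 - 13 - 5 - 6: 7.3+2.6+0.5+1.7 = 12.1
Cheapest is 1 - 8 - 13 - 5 - 6 at 12.1 s.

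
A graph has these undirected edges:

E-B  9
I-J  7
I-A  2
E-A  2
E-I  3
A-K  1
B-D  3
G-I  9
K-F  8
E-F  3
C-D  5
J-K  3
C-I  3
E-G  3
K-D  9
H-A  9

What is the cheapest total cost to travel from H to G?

14

Shortest distances from H:
H: 0
A: 9  (via H)
K: 10  (via A)
E: 11  (via A)
I: 11  (via A)
J: 13  (via K)
C: 14  (via I)
F: 14  (via E)
G: 14  (via E)
Shortest route: H → A → E → G = 14.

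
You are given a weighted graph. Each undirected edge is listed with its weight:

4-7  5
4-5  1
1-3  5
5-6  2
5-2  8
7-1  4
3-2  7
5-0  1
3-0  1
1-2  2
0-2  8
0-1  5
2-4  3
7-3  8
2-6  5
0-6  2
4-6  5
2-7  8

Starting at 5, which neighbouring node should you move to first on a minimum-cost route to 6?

Enumerating some paths:
5–0–6: 1+2 = 3
5–6: 2 = 2
The minimum is 2 via 5–6.
So from 5 the first move is to 6.

6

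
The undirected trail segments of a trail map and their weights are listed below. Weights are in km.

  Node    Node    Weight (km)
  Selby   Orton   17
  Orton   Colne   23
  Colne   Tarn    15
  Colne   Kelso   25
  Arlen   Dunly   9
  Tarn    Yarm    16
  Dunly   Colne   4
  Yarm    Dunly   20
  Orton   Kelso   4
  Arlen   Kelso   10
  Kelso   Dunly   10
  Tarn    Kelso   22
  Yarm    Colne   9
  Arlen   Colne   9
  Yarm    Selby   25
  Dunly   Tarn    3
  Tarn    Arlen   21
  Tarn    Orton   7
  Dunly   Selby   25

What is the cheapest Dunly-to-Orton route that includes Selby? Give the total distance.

Best Dunly to Selby: Dunly → Selby costing 25
Shortest Selby→Orton: Selby → Orton = 17
Total via Selby: 25 + 17 = 42 km.

42 km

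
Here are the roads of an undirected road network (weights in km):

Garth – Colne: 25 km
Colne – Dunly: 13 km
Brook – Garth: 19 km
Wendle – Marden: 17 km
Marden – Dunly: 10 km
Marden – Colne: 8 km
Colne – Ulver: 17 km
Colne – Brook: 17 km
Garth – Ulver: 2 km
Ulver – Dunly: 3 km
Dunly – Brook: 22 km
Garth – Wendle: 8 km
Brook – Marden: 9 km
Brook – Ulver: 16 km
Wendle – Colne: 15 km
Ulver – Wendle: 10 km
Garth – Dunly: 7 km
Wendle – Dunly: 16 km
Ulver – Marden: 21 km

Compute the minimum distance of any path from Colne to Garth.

Enumerating some paths:
Colne → Ulver → Garth: 17+2 = 19
Colne → Dunly → Ulver → Garth: 13+3+2 = 18
The minimum is 18 km via Colne → Dunly → Ulver → Garth.

18 km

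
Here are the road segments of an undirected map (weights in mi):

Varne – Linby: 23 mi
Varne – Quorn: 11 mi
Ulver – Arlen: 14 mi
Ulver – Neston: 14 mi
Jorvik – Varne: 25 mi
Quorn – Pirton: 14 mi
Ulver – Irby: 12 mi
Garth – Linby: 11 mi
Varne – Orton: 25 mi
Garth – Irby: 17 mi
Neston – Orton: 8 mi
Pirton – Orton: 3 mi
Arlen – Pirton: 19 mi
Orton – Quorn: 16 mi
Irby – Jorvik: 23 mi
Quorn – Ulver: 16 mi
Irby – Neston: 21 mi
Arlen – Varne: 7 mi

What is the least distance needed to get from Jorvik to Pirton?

Enumerating some paths:
Jorvik–Varne–Quorn–Pirton: 25+11+14 = 50
Jorvik–Varne–Arlen–Pirton: 25+7+19 = 51
Jorvik–Varne–Orton–Pirton: 25+25+3 = 53
Jorvik–Irby–Neston–Orton–Pirton: 23+21+8+3 = 55
Cheapest is Jorvik–Varne–Quorn–Pirton at 50 mi.

50 mi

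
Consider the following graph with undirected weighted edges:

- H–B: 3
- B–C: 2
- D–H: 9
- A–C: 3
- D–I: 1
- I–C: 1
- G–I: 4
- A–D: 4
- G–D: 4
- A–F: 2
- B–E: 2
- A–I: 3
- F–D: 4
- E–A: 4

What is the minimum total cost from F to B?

Running Dijkstra from F:
F: 0
A: 2  (via F)
D: 4  (via F)
C: 5  (via A)
I: 5  (via A)
E: 6  (via A)
B: 7  (via C)
Shortest route: F–A–C–B = 7.

7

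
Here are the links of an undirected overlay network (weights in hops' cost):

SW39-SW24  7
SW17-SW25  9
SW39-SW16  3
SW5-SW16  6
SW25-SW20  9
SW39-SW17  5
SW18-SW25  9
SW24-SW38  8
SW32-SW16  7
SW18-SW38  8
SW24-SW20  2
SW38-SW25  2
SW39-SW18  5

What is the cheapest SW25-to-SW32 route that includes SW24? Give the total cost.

27 hops' cost

Best SW25 to SW24: SW25 → SW38 → SW24 costing 10
Best SW24 to SW32: SW24 → SW39 → SW16 → SW32 costing 17
Total via SW24: 10 + 17 = 27 hops' cost.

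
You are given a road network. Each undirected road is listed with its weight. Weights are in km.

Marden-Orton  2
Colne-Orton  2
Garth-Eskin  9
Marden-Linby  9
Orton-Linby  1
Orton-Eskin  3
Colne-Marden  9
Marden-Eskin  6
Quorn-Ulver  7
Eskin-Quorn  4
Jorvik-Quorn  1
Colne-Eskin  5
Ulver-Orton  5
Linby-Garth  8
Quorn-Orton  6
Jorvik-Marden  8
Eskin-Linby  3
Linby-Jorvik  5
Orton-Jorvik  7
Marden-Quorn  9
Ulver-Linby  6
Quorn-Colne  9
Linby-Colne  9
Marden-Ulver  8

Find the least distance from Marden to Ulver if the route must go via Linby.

Shortest Marden→Linby: Marden → Orton → Linby = 3
Shortest Linby→Ulver: Linby → Ulver = 6
Total via Linby: 3 + 6 = 9 km.

9 km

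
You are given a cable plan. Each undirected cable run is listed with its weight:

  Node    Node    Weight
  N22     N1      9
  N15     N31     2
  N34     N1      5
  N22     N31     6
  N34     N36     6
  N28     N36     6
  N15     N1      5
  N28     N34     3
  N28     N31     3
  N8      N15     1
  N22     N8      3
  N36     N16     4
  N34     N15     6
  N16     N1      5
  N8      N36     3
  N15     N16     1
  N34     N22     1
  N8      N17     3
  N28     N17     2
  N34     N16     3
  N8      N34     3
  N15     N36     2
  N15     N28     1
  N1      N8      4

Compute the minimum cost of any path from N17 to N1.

7

Candidate routes:
N17 → N8 → N1: 3+4 = 7
N17 → N28 → N15 → N1: 2+1+5 = 8
Cheapest is N17 → N8 → N1 at 7.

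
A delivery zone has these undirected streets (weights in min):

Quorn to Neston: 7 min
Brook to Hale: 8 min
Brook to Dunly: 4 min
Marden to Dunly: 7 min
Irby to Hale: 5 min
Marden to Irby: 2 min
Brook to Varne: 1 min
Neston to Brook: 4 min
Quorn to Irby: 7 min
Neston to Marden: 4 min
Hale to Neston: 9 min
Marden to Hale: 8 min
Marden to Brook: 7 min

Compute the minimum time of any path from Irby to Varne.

Running Dijkstra from Irby:
Irby: 0
Marden: 2  (via Irby)
Hale: 5  (via Irby)
Neston: 6  (via Marden)
Quorn: 7  (via Irby)
Brook: 9  (via Marden)
Dunly: 9  (via Marden)
Varne: 10  (via Brook)
Shortest route: Irby → Marden → Brook → Varne = 10 min.

10 min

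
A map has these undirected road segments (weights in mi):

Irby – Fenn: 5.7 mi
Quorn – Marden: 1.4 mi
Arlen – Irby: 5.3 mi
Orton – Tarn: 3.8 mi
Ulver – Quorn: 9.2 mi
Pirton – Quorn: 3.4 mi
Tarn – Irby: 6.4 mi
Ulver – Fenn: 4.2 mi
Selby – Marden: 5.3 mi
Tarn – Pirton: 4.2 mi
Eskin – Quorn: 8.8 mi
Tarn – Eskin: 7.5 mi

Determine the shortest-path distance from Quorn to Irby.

Compare a few routes:
Quorn → Ulver → Fenn → Irby: 9.2+4.2+5.7 = 19.1
Quorn → Pirton → Tarn → Irby: 3.4+4.2+6.4 = 14
Cheapest is Quorn → Pirton → Tarn → Irby at 14 mi.

14 mi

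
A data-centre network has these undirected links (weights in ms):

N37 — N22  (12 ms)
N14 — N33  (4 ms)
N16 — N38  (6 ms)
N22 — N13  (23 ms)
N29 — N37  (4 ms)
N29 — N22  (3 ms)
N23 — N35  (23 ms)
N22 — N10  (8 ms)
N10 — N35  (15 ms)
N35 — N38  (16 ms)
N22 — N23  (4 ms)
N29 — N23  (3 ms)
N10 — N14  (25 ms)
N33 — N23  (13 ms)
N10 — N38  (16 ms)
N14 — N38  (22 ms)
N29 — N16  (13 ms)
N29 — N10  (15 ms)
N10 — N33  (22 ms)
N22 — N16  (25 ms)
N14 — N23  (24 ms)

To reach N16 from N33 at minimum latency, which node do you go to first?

Compare a few routes:
N33 - N14 - N38 - N16: 4+22+6 = 32
N33 - N23 - N22 - N29 - N16: 13+4+3+13 = 33
N33 - N23 - N29 - N16: 13+3+13 = 29
Cheapest is N33 - N23 - N29 - N16 at 29 ms.
So from N33 the first move is to N23.

N23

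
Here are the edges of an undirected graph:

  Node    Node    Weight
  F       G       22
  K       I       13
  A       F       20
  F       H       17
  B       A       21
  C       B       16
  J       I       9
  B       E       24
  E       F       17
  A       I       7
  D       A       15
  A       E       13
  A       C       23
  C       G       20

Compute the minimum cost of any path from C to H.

59

Candidate routes:
C - G - F - H: 20+22+17 = 59
C - A - E - F - H: 23+13+17+17 = 70
C - A - F - H: 23+20+17 = 60
The minimum is 59 via C - G - F - H.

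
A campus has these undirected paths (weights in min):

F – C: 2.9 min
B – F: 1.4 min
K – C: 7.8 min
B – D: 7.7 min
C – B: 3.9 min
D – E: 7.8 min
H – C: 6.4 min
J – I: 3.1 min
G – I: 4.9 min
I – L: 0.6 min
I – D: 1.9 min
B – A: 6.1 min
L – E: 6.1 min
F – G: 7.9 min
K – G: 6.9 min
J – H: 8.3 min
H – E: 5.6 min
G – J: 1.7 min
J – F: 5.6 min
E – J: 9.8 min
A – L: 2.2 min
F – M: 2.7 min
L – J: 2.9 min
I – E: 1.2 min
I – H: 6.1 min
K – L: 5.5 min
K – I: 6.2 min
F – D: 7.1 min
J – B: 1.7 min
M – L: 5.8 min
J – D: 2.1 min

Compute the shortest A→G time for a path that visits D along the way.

8.5 min

Shortest A→D: A–L–I–D = 4.7
Shortest D→G: D–J–G = 3.8
Total via D: 4.7 + 3.8 = 8.5 min.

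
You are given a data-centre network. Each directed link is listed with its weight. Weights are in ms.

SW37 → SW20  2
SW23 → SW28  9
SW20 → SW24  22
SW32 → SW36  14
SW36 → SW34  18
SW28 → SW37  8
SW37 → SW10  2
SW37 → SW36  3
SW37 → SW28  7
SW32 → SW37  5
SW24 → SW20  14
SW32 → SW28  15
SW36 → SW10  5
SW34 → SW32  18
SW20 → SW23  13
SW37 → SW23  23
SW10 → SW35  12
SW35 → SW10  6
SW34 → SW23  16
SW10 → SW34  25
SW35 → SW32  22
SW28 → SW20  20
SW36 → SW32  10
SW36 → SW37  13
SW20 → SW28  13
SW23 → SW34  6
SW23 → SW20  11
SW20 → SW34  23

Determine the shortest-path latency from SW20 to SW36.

24 ms

Candidate routes:
SW20 → SW23 → SW28 → SW37 → SW36: 13+9+8+3 = 33
SW20 → SW23 → SW34 → SW32 → SW37 → SW36: 13+6+18+5+3 = 45
SW20 → SW28 → SW37 → SW36: 13+8+3 = 24
Cheapest is SW20 → SW28 → SW37 → SW36 at 24 ms.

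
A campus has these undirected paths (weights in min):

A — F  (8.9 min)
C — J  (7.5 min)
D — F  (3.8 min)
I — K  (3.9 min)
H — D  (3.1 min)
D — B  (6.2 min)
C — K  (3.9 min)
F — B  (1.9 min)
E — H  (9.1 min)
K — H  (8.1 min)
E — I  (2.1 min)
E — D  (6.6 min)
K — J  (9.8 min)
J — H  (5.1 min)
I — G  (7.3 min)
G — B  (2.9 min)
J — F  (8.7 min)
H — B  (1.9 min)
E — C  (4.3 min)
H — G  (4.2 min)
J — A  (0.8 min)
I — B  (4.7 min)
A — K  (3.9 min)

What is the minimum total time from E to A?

Enumerating some paths:
E → C → J → A: 4.3+7.5+0.8 = 12.6
E → I → B → H → J → A: 2.1+4.7+1.9+5.1+0.8 = 14.6
E → I → K → A: 2.1+3.9+3.9 = 9.9
E → C → K → A: 4.3+3.9+3.9 = 12.1
The minimum is 9.9 min via E → I → K → A.

9.9 min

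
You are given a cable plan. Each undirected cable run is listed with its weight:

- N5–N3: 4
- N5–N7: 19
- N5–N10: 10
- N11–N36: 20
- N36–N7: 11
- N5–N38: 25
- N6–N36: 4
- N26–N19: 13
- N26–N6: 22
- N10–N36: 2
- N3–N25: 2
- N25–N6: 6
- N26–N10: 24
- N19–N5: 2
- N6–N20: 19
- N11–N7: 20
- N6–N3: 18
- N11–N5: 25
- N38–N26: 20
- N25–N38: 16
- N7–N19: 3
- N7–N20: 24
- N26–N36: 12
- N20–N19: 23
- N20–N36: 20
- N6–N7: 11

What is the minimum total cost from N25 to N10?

Candidate routes:
N25 - N6 - N36 - N10: 6+4+2 = 12
N25 - N3 - N5 - N19 - N7 - N36 - N10: 2+4+2+3+11+2 = 24
N25 - N3 - N5 - N10: 2+4+10 = 16
Cheapest is N25 - N6 - N36 - N10 at 12.

12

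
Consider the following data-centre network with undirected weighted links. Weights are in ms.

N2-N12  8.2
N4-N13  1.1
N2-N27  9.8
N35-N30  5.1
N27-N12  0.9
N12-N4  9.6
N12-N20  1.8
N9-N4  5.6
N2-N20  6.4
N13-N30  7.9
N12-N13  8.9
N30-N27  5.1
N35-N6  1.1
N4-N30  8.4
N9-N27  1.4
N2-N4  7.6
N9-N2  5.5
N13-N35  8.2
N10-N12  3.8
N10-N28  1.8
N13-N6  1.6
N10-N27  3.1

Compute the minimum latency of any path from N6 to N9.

8.3 ms

Shortest distances from N6:
N6: 0
N35: 1.1  (via N6)
N13: 1.6  (via N6)
N4: 2.7  (via N13)
N30: 6.2  (via N35)
N9: 8.3  (via N4)
Shortest route: N6 → N13 → N4 → N9 = 8.3 ms.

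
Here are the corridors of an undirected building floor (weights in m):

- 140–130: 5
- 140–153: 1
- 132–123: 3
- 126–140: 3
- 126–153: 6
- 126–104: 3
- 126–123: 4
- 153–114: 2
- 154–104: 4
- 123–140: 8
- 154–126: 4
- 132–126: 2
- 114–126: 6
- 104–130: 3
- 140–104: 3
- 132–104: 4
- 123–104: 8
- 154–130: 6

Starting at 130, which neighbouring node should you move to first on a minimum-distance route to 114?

140

Candidate routes:
130 → 104 → 126 → 140 → 153 → 114: 3+3+3+1+2 = 12
130 → 140 → 153 → 114: 5+1+2 = 8
130 → 104 → 140 → 153 → 114: 3+3+1+2 = 9
Cheapest is 130 → 140 → 153 → 114 at 8 m.
So from 130 the first move is to 140.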